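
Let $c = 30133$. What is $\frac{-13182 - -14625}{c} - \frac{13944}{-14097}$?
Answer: $\frac{146838841}{141594967} \approx 1.037$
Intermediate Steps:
$\frac{-13182 - -14625}{c} - \frac{13944}{-14097} = \frac{-13182 - -14625}{30133} - \frac{13944}{-14097} = \left(-13182 + 14625\right) \frac{1}{30133} - - \frac{4648}{4699} = 1443 \cdot \frac{1}{30133} + \frac{4648}{4699} = \frac{1443}{30133} + \frac{4648}{4699} = \frac{146838841}{141594967}$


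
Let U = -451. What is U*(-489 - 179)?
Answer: 301268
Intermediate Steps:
U*(-489 - 179) = -451*(-489 - 179) = -451*(-668) = 301268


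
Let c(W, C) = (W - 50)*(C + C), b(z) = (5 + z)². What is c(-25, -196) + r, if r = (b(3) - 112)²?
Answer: 31704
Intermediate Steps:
c(W, C) = 2*C*(-50 + W) (c(W, C) = (-50 + W)*(2*C) = 2*C*(-50 + W))
r = 2304 (r = ((5 + 3)² - 112)² = (8² - 112)² = (64 - 112)² = (-48)² = 2304)
c(-25, -196) + r = 2*(-196)*(-50 - 25) + 2304 = 2*(-196)*(-75) + 2304 = 29400 + 2304 = 31704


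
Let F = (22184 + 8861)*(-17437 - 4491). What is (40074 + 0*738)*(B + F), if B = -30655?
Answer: -27281794720710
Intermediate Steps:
F = -680754760 (F = 31045*(-21928) = -680754760)
(40074 + 0*738)*(B + F) = (40074 + 0*738)*(-30655 - 680754760) = (40074 + 0)*(-680785415) = 40074*(-680785415) = -27281794720710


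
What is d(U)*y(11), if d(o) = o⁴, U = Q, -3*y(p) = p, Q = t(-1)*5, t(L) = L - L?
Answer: 0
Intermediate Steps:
t(L) = 0
Q = 0 (Q = 0*5 = 0)
y(p) = -p/3
U = 0
d(U)*y(11) = 0⁴*(-⅓*11) = 0*(-11/3) = 0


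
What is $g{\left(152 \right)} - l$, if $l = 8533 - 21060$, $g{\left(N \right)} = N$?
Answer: $12679$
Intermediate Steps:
$l = -12527$
$g{\left(152 \right)} - l = 152 - -12527 = 152 + 12527 = 12679$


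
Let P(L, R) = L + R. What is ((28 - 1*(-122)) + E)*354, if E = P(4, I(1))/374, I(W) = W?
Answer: 9930585/187 ≈ 53105.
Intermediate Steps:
E = 5/374 (E = (4 + 1)/374 = 5*(1/374) = 5/374 ≈ 0.013369)
((28 - 1*(-122)) + E)*354 = ((28 - 1*(-122)) + 5/374)*354 = ((28 + 122) + 5/374)*354 = (150 + 5/374)*354 = (56105/374)*354 = 9930585/187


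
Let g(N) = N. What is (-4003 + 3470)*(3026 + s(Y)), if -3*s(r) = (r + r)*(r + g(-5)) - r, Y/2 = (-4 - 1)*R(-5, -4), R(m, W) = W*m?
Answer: 12991342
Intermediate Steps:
Y = -200 (Y = 2*((-4 - 1)*(-4*(-5))) = 2*(-5*20) = 2*(-100) = -200)
s(r) = r/3 - 2*r*(-5 + r)/3 (s(r) = -((r + r)*(r - 5) - r)/3 = -((2*r)*(-5 + r) - r)/3 = -(2*r*(-5 + r) - r)/3 = -(-r + 2*r*(-5 + r))/3 = r/3 - 2*r*(-5 + r)/3)
(-4003 + 3470)*(3026 + s(Y)) = (-4003 + 3470)*(3026 + (⅓)*(-200)*(11 - 2*(-200))) = -533*(3026 + (⅓)*(-200)*(11 + 400)) = -533*(3026 + (⅓)*(-200)*411) = -533*(3026 - 27400) = -533*(-24374) = 12991342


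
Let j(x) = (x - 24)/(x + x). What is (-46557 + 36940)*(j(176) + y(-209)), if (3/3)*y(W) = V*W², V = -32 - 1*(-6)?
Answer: 480571539765/44 ≈ 1.0922e+10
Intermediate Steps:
j(x) = (-24 + x)/(2*x) (j(x) = (-24 + x)/((2*x)) = (-24 + x)*(1/(2*x)) = (-24 + x)/(2*x))
V = -26 (V = -32 + 6 = -26)
y(W) = -26*W²
(-46557 + 36940)*(j(176) + y(-209)) = (-46557 + 36940)*((½)*(-24 + 176)/176 - 26*(-209)²) = -9617*((½)*(1/176)*152 - 26*43681) = -9617*(19/44 - 1135706) = -9617*(-49971045/44) = 480571539765/44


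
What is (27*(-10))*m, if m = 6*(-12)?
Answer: 19440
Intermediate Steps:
m = -72
(27*(-10))*m = (27*(-10))*(-72) = -270*(-72) = 19440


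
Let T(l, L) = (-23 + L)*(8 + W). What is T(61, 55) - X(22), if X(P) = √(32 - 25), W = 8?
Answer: 512 - √7 ≈ 509.35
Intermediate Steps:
T(l, L) = -368 + 16*L (T(l, L) = (-23 + L)*(8 + 8) = (-23 + L)*16 = -368 + 16*L)
X(P) = √7
T(61, 55) - X(22) = (-368 + 16*55) - √7 = (-368 + 880) - √7 = 512 - √7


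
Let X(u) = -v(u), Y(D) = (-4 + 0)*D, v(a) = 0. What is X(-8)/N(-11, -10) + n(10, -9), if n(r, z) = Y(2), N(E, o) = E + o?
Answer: -8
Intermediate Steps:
Y(D) = -4*D
n(r, z) = -8 (n(r, z) = -4*2 = -8)
X(u) = 0 (X(u) = -1*0 = 0)
X(-8)/N(-11, -10) + n(10, -9) = 0/(-11 - 10) - 8 = 0/(-21) - 8 = -1/21*0 - 8 = 0 - 8 = -8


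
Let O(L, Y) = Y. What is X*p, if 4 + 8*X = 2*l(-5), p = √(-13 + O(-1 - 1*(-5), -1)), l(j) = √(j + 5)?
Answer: -I*√14/2 ≈ -1.8708*I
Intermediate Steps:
l(j) = √(5 + j)
p = I*√14 (p = √(-13 - 1) = √(-14) = I*√14 ≈ 3.7417*I)
X = -½ (X = -½ + (2*√(5 - 5))/8 = -½ + (2*√0)/8 = -½ + (2*0)/8 = -½ + (⅛)*0 = -½ + 0 = -½ ≈ -0.50000)
X*p = -I*√14/2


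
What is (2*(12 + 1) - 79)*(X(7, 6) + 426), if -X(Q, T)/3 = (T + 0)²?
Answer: -16854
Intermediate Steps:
X(Q, T) = -3*T² (X(Q, T) = -3*(T + 0)² = -3*T²)
(2*(12 + 1) - 79)*(X(7, 6) + 426) = (2*(12 + 1) - 79)*(-3*6² + 426) = (2*13 - 79)*(-3*36 + 426) = (26 - 79)*(-108 + 426) = -53*318 = -16854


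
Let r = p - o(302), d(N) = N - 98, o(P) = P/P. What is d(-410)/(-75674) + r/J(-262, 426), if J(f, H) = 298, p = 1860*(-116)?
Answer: -8163673265/11275426 ≈ -724.02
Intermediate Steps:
o(P) = 1
d(N) = -98 + N
p = -215760
r = -215761 (r = -215760 - 1*1 = -215760 - 1 = -215761)
d(-410)/(-75674) + r/J(-262, 426) = (-98 - 410)/(-75674) - 215761/298 = -508*(-1/75674) - 215761*1/298 = 254/37837 - 215761/298 = -8163673265/11275426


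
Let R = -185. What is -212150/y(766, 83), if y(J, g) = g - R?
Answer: -106075/134 ≈ -791.60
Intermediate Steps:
y(J, g) = 185 + g (y(J, g) = g - 1*(-185) = g + 185 = 185 + g)
-212150/y(766, 83) = -212150/(185 + 83) = -212150/268 = -212150*1/268 = -106075/134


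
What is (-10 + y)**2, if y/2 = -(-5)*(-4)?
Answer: 2500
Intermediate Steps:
y = -40 (y = 2*(-(-5)*(-4)) = 2*(-5*4) = 2*(-20) = -40)
(-10 + y)**2 = (-10 - 40)**2 = (-50)**2 = 2500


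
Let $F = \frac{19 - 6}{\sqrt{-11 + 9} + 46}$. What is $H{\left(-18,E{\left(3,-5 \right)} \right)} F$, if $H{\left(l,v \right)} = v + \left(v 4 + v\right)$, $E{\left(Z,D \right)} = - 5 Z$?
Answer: $- \frac{8970}{353} + \frac{195 i \sqrt{2}}{353} \approx -25.411 + 0.78122 i$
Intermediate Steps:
$H{\left(l,v \right)} = 6 v$ ($H{\left(l,v \right)} = v + \left(4 v + v\right) = v + 5 v = 6 v$)
$F = \frac{13}{46 + i \sqrt{2}}$ ($F = \frac{13}{\sqrt{-2} + 46} = \frac{13}{i \sqrt{2} + 46} = \frac{13}{46 + i \sqrt{2}} \approx 0.28234 - 0.0086803 i$)
$H{\left(-18,E{\left(3,-5 \right)} \right)} F = 6 \left(\left(-5\right) 3\right) \left(\frac{299}{1059} - \frac{13 i \sqrt{2}}{2118}\right) = 6 \left(-15\right) \left(\frac{299}{1059} - \frac{13 i \sqrt{2}}{2118}\right) = - 90 \left(\frac{299}{1059} - \frac{13 i \sqrt{2}}{2118}\right) = - \frac{8970}{353} + \frac{195 i \sqrt{2}}{353}$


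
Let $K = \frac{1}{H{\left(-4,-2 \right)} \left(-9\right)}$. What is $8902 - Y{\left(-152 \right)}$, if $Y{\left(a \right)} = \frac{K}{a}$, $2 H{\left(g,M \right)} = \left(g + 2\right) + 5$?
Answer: $\frac{18266903}{2052} \approx 8902.0$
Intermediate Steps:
$H{\left(g,M \right)} = \frac{7}{2} + \frac{g}{2}$ ($H{\left(g,M \right)} = \frac{\left(g + 2\right) + 5}{2} = \frac{\left(2 + g\right) + 5}{2} = \frac{7 + g}{2} = \frac{7}{2} + \frac{g}{2}$)
$K = - \frac{2}{27}$ ($K = \frac{1}{\left(\frac{7}{2} + \frac{1}{2} \left(-4\right)\right) \left(-9\right)} = \frac{1}{\left(\frac{7}{2} - 2\right) \left(-9\right)} = \frac{1}{\frac{3}{2} \left(-9\right)} = \frac{1}{- \frac{27}{2}} = - \frac{2}{27} \approx -0.074074$)
$Y{\left(a \right)} = - \frac{2}{27 a}$
$8902 - Y{\left(-152 \right)} = 8902 - - \frac{2}{27 \left(-152\right)} = 8902 - \left(- \frac{2}{27}\right) \left(- \frac{1}{152}\right) = 8902 - \frac{1}{2052} = \frac{18266903}{2052}$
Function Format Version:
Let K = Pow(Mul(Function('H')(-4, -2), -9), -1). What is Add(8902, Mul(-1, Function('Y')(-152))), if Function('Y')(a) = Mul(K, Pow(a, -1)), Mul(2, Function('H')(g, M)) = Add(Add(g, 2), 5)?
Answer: Rational(18266903, 2052) ≈ 8902.0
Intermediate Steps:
Function('H')(g, M) = Add(Rational(7, 2), Mul(Rational(1, 2), g)) (Function('H')(g, M) = Mul(Rational(1, 2), Add(Add(g, 2), 5)) = Mul(Rational(1, 2), Add(Add(2, g), 5)) = Mul(Rational(1, 2), Add(7, g)) = Add(Rational(7, 2), Mul(Rational(1, 2), g)))
K = Rational(-2, 27) (K = Pow(Mul(Add(Rational(7, 2), Mul(Rational(1, 2), -4)), -9), -1) = Pow(Mul(Add(Rational(7, 2), -2), -9), -1) = Pow(Mul(Rational(3, 2), -9), -1) = Pow(Rational(-27, 2), -1) = Rational(-2, 27) ≈ -0.074074)
Function('Y')(a) = Mul(Rational(-2, 27), Pow(a, -1))
Add(8902, Mul(-1, Function('Y')(-152))) = Add(8902, Mul(-1, Mul(Rational(-2, 27), Pow(-152, -1)))) = Add(8902, Mul(-1, Mul(Rational(-2, 27), Rational(-1, 152)))) = Add(8902, Mul(-1, Rational(1, 2052))) = Add(8902, Rational(-1, 2052)) = Rational(18266903, 2052)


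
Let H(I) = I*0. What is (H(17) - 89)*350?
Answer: -31150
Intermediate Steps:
H(I) = 0
(H(17) - 89)*350 = (0 - 89)*350 = -89*350 = -31150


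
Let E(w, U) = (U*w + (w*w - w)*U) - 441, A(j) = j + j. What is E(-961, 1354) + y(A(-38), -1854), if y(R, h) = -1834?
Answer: 1250445159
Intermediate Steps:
A(j) = 2*j
E(w, U) = -441 + U*w + U*(w² - w) (E(w, U) = (U*w + (w² - w)*U) - 441 = (U*w + U*(w² - w)) - 441 = -441 + U*w + U*(w² - w))
E(-961, 1354) + y(A(-38), -1854) = (-441 + 1354*(-961)²) - 1834 = (-441 + 1354*923521) - 1834 = (-441 + 1250447434) - 1834 = 1250446993 - 1834 = 1250445159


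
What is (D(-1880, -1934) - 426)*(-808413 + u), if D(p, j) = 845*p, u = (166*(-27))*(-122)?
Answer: 415703502834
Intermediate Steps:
u = 546804 (u = -4482*(-122) = 546804)
(D(-1880, -1934) - 426)*(-808413 + u) = (845*(-1880) - 426)*(-808413 + 546804) = (-1588600 - 426)*(-261609) = -1589026*(-261609) = 415703502834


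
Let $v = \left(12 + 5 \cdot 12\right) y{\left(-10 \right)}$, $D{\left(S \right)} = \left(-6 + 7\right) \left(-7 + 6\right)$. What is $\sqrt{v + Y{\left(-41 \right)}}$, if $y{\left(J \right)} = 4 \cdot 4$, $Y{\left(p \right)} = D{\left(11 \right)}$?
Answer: $\sqrt{1151} \approx 33.926$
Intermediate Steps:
$D{\left(S \right)} = -1$ ($D{\left(S \right)} = 1 \left(-1\right) = -1$)
$Y{\left(p \right)} = -1$
$y{\left(J \right)} = 16$
$v = 1152$ ($v = \left(12 + 5 \cdot 12\right) 16 = \left(12 + 60\right) 16 = 72 \cdot 16 = 1152$)
$\sqrt{v + Y{\left(-41 \right)}} = \sqrt{1152 - 1} = \sqrt{1151}$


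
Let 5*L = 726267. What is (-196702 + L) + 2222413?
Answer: 10854822/5 ≈ 2.1710e+6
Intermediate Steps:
L = 726267/5 (L = (⅕)*726267 = 726267/5 ≈ 1.4525e+5)
(-196702 + L) + 2222413 = (-196702 + 726267/5) + 2222413 = -257243/5 + 2222413 = 10854822/5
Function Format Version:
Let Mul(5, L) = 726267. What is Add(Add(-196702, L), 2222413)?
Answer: Rational(10854822, 5) ≈ 2.1710e+6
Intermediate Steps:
L = Rational(726267, 5) (L = Mul(Rational(1, 5), 726267) = Rational(726267, 5) ≈ 1.4525e+5)
Add(Add(-196702, L), 2222413) = Add(Add(-196702, Rational(726267, 5)), 2222413) = Add(Rational(-257243, 5), 2222413) = Rational(10854822, 5)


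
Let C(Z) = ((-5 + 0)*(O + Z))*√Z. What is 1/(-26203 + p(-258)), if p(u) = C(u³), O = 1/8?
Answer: -209624/1012995096242624816483297 - 177230642550*I*√258/1012995096242624816483297 ≈ -2.0693e-19 - 2.8102e-12*I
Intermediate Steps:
O = ⅛ ≈ 0.12500
C(Z) = √Z*(-5/8 - 5*Z) (C(Z) = ((-5 + 0)*(⅛ + Z))*√Z = (-5*(⅛ + Z))*√Z = (-5/8 - 5*Z)*√Z = √Z*(-5/8 - 5*Z))
p(u) = √(u³)*(-5/8 - 5*u³)
1/(-26203 + p(-258)) = 1/(-26203 + √((-258)³)*(-5/8 - 5*(-258)³)) = 1/(-26203 + √(-17173512)*(-5/8 - 5*(-17173512))) = 1/(-26203 + (258*I*√258)*(-5/8 + 85867560)) = 1/(-26203 + (258*I*√258)*(686940475/8)) = 1/(-26203 + 88615321275*I*√258/4)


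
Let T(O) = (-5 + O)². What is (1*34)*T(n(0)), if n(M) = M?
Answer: 850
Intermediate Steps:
(1*34)*T(n(0)) = (1*34)*(-5 + 0)² = 34*(-5)² = 34*25 = 850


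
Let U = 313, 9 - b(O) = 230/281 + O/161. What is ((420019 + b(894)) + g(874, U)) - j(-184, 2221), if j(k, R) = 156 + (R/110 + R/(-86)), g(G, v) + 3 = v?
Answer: 44957279568136/106994965 ≈ 4.2018e+5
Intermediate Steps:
b(O) = 2299/281 - O/161 (b(O) = 9 - (230/281 + O/161) = 9 + (-230/281 - O/161) = 2299/281 - O/161)
g(G, v) = -3 + v
j(k, R) = 156 - 6*R/2365 (j(k, R) = 156 + (R*(1/110) + R*(-1/86)) = 156 + (R/110 - R/86) = 156 - 6*R/2365)
((420019 + b(894)) + g(874, U)) - j(-184, 2221) = ((420019 + (2299/281 - 1/161*894)) + (-3 + 313)) - (156 - 6/2365*2221) = ((420019 + (2299/281 - 894/161)) + 310) - (156 - 13326/2365) = ((420019 + 118925/45241) + 310) - 1*355614/2365 = (19002198504/45241 + 310) - 355614/2365 = 19016223214/45241 - 355614/2365 = 44957279568136/106994965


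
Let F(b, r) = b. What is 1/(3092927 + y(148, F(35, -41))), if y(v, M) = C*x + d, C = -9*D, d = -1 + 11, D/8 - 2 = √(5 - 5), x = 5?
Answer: 1/3092217 ≈ 3.2339e-7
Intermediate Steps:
D = 16 (D = 16 + 8*√(5 - 5) = 16 + 8*√0 = 16 + 8*0 = 16 + 0 = 16)
d = 10
C = -144 (C = -9*16 = -144)
y(v, M) = -710 (y(v, M) = -144*5 + 10 = -720 + 10 = -710)
1/(3092927 + y(148, F(35, -41))) = 1/(3092927 - 710) = 1/3092217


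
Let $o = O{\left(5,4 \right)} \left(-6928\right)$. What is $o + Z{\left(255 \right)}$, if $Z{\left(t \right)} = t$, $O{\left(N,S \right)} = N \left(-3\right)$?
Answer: $104175$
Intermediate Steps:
$O{\left(N,S \right)} = - 3 N$
$o = 103920$ ($o = \left(-3\right) 5 \left(-6928\right) = \left(-15\right) \left(-6928\right) = 103920$)
$o + Z{\left(255 \right)} = 103920 + 255 = 104175$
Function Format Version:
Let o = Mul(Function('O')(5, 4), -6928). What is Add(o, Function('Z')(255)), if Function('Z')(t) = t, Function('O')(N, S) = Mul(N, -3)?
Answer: 104175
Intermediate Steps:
Function('O')(N, S) = Mul(-3, N)
o = 103920 (o = Mul(Mul(-3, 5), -6928) = Mul(-15, -6928) = 103920)
Add(o, Function('Z')(255)) = Add(103920, 255) = 104175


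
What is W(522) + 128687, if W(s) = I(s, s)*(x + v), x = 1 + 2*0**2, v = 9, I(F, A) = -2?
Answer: 128667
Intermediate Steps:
x = 1 (x = 1 + 2*0 = 1 + 0 = 1)
W(s) = -20 (W(s) = -2*(1 + 9) = -2*10 = -20)
W(522) + 128687 = -20 + 128687 = 128667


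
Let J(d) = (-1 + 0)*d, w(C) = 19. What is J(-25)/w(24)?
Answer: 25/19 ≈ 1.3158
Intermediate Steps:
J(d) = -d
J(-25)/w(24) = -1*(-25)/19 = 25*(1/19) = 25/19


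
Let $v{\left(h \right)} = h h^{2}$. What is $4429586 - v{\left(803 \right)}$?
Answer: $-513352041$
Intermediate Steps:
$v{\left(h \right)} = h^{3}$
$4429586 - v{\left(803 \right)} = 4429586 - 803^{3} = 4429586 - 517781627 = -513352041$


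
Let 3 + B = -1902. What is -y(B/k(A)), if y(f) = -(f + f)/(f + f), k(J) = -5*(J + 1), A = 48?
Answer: 1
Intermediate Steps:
B = -1905 (B = -3 - 1902 = -1905)
k(J) = -5 - 5*J (k(J) = -5*(1 + J) = -5 - 5*J)
y(f) = -1 (y(f) = -2*f/(2*f) = -2*f*1/(2*f) = -1*1 = -1)
-y(B/k(A)) = -1*(-1) = 1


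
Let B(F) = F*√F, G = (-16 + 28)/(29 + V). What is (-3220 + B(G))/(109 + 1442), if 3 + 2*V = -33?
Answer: -3220/1551 + 8*√33/62557 ≈ -2.0753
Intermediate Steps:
V = -18 (V = -3/2 + (½)*(-33) = -3/2 - 33/2 = -18)
G = 12/11 (G = (-16 + 28)/(29 - 18) = 12/11 ≈ 1.0909)
B(F) = F^(3/2)
(-3220 + B(G))/(109 + 1442) = (-3220 + (12/11)^(3/2))/(109 + 1442) = (-3220 + 24*√33/121)/1551 = (-3220 + 24*√33/121)*(1/1551) = -3220/1551 + 8*√33/62557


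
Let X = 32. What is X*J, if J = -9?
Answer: -288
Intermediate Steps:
X*J = 32*(-9) = -288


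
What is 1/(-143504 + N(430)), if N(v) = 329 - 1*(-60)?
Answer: -1/143115 ≈ -6.9874e-6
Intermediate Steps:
N(v) = 389 (N(v) = 329 + 60 = 389)
1/(-143504 + N(430)) = 1/(-143504 + 389) = 1/(-143115) = -1/143115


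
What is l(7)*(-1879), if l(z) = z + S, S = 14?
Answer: -39459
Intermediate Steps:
l(z) = 14 + z (l(z) = z + 14 = 14 + z)
l(7)*(-1879) = (14 + 7)*(-1879) = 21*(-1879) = -39459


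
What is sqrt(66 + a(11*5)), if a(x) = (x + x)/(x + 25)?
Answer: 7*sqrt(22)/4 ≈ 8.2082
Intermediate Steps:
a(x) = 2*x/(25 + x) (a(x) = (2*x)/(25 + x) = 2*x/(25 + x))
sqrt(66 + a(11*5)) = sqrt(66 + 2*(11*5)/(25 + 11*5)) = sqrt(66 + 2*55/(25 + 55)) = sqrt(66 + 2*55/80) = sqrt(66 + 2*55*(1/80)) = sqrt(66 + 11/8) = sqrt(539/8) = 7*sqrt(22)/4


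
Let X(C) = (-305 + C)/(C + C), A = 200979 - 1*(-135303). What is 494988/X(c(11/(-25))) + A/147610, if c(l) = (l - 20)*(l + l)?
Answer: -821368577083557/13239362315 ≈ -62040.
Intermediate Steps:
c(l) = 2*l*(-20 + l) (c(l) = (-20 + l)*(2*l) = 2*l*(-20 + l))
A = 336282 (A = 200979 + 135303 = 336282)
X(C) = (-305 + C)/(2*C) (X(C) = (-305 + C)/((2*C)) = (-305 + C)*(1/(2*C)) = (-305 + C)/(2*C))
494988/X(c(11/(-25))) + A/147610 = 494988/(((-305 + 2*(11/(-25))*(-20 + 11/(-25)))/(2*((2*(11/(-25))*(-20 + 11/(-25))))))) + 336282/147610 = 494988/(((-305 + 2*(11*(-1/25))*(-20 + 11*(-1/25)))/(2*((2*(11*(-1/25))*(-20 + 11*(-1/25))))))) + 336282*(1/147610) = 494988/(((-305 + 2*(-11/25)*(-20 - 11/25))/(2*((2*(-11/25)*(-20 - 11/25)))))) + 168141/73805 = 494988/(((-305 + 2*(-11/25)*(-511/25))/(2*((2*(-11/25)*(-511/25)))))) + 168141/73805 = 494988/(((-305 + 11242/625)/(2*(11242/625)))) + 168141/73805 = 494988/(((1/2)*(625/11242)*(-179383/625))) + 168141/73805 = 494988/(-179383/22484) + 168141/73805 = 494988*(-22484/179383) + 168141/73805 = -11129310192/179383 + 168141/73805 = -821368577083557/13239362315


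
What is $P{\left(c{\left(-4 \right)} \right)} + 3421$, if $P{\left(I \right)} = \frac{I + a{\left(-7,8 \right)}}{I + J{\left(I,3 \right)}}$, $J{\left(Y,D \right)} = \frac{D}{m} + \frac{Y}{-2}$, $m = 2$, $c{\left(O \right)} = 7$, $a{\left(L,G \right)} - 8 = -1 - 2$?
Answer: $\frac{17117}{5} \approx 3423.4$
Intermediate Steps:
$a{\left(L,G \right)} = 5$ ($a{\left(L,G \right)} = 8 - 3 = 5$)
$J{\left(Y,D \right)} = \frac{D}{2} - \frac{Y}{2}$ ($J{\left(Y,D \right)} = \frac{D}{2} + \frac{Y}{-2} = D \frac{1}{2} + Y \left(- \frac{1}{2}\right) = \frac{D}{2} - \frac{Y}{2}$)
$P{\left(I \right)} = \frac{5 + I}{\frac{3}{2} + \frac{I}{2}}$ ($P{\left(I \right)} = \frac{I + 5}{I - \left(- \frac{3}{2} + \frac{I}{2}\right)} = \frac{5 + I}{I - \left(- \frac{3}{2} + \frac{I}{2}\right)} = \frac{5 + I}{\frac{3}{2} + \frac{I}{2}}$)
$P{\left(c{\left(-4 \right)} \right)} + 3421 = \frac{2 \left(5 + 7\right)}{3 + 7} + 3421 = 2 \cdot \frac{1}{10} \cdot 12 + 3421 = \frac{12}{5} + 3421 = \frac{17117}{5}$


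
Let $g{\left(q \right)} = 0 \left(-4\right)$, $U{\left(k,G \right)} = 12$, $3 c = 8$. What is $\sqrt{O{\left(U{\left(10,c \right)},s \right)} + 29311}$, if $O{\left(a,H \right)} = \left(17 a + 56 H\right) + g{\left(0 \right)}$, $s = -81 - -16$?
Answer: $15 \sqrt{115} \approx 160.86$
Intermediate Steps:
$c = \frac{8}{3}$ ($c = \frac{1}{3} \cdot 8 = \frac{8}{3} \approx 2.6667$)
$s = -65$ ($s = -81 + 16 = -65$)
$g{\left(q \right)} = 0$
$O{\left(a,H \right)} = 17 a + 56 H$ ($O{\left(a,H \right)} = \left(17 a + 56 H\right) + 0 = 17 a + 56 H$)
$\sqrt{O{\left(U{\left(10,c \right)},s \right)} + 29311} = \sqrt{\left(17 \cdot 12 + 56 \left(-65\right)\right) + 29311} = \sqrt{\left(204 - 3640\right) + 29311} = \sqrt{-3436 + 29311} = \sqrt{25875} = 15 \sqrt{115}$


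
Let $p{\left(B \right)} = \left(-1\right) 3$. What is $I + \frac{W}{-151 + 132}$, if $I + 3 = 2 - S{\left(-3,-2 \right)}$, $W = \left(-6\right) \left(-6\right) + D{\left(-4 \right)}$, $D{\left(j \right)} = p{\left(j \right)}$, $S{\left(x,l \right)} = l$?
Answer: $- \frac{14}{19} \approx -0.73684$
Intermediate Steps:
$p{\left(B \right)} = -3$
$D{\left(j \right)} = -3$
$W = 33$ ($W = \left(-6\right) \left(-6\right) - 3 = 36 - 3 = 33$)
$I = 1$ ($I = -3 + \left(2 - -2\right) = -3 + \left(2 + 2\right) = -3 + 4 = 1$)
$I + \frac{W}{-151 + 132} = 1 + \frac{33}{-151 + 132} = 1 + \frac{33}{-19} = 1 + 33 \left(- \frac{1}{19}\right) = 1 - \frac{33}{19} = - \frac{14}{19}$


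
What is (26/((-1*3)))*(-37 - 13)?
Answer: 1300/3 ≈ 433.33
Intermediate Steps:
(26/((-1*3)))*(-37 - 13) = (26/(-3))*(-50) = (26*(-⅓))*(-50) = -26/3*(-50) = 1300/3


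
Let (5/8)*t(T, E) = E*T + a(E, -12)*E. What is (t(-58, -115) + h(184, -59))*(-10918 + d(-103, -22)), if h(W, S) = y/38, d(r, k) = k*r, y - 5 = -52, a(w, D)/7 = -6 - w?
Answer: 21324614682/19 ≈ 1.1223e+9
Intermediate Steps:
a(w, D) = -42 - 7*w (a(w, D) = 7*(-6 - w) = -42 - 7*w)
y = -47 (y = 5 - 52 = -47)
t(T, E) = 8*E*T/5 + 8*E*(-42 - 7*E)/5 (t(T, E) = 8*(E*T + (-42 - 7*E)*E)/5 = 8*(E*T + E*(-42 - 7*E))/5 = 8*E*T/5 + 8*E*(-42 - 7*E)/5)
h(W, S) = -47/38
(t(-58, -115) + h(184, -59))*(-10918 + d(-103, -22)) = ((8/5)*(-115)*(-42 - 58 - 7*(-115)) - 47/38)*(-10918 - 22*(-103)) = ((8/5)*(-115)*(-42 - 58 + 805) - 47/38)*(-10918 + 2266) = ((8/5)*(-115)*705 - 47/38)*(-8652) = (-129720 - 47/38)*(-8652) = -4929407/38*(-8652) = 21324614682/19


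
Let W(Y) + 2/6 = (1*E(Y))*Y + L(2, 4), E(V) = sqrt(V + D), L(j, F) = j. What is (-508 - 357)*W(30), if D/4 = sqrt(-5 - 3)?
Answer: -4325/3 - 25950*sqrt(30 + 8*I*sqrt(2)) ≈ -1.46e+5 - 26352.0*I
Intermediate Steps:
D = 8*I*sqrt(2) (D = 4*sqrt(-5 - 3) = 4*sqrt(-8) = 4*(2*I*sqrt(2)) = 8*I*sqrt(2) ≈ 11.314*I)
E(V) = sqrt(V + 8*I*sqrt(2))
W(Y) = 5/3 + Y*sqrt(Y + 8*I*sqrt(2)) (W(Y) = -1/3 + ((1*sqrt(Y + 8*I*sqrt(2)))*Y + 2) = -1/3 + (sqrt(Y + 8*I*sqrt(2))*Y + 2) = -1/3 + (Y*sqrt(Y + 8*I*sqrt(2)) + 2) = -1/3 + (2 + Y*sqrt(Y + 8*I*sqrt(2))) = 5/3 + Y*sqrt(Y + 8*I*sqrt(2)))
(-508 - 357)*W(30) = (-508 - 357)*(5/3 + 30*sqrt(30 + 8*I*sqrt(2))) = -865*(5/3 + 30*sqrt(30 + 8*I*sqrt(2))) = -4325/3 - 25950*sqrt(30 + 8*I*sqrt(2))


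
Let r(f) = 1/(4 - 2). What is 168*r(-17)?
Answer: 84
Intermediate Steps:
r(f) = ½ (r(f) = 1/2 = ½)
168*r(-17) = 168*(½) = 84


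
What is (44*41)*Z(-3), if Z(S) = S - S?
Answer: 0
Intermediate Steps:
Z(S) = 0
(44*41)*Z(-3) = (44*41)*0 = 1804*0 = 0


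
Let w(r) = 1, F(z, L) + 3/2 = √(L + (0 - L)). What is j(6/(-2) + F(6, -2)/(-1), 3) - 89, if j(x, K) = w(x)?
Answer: -88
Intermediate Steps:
F(z, L) = -3/2 (F(z, L) = -3/2 + √(L + (0 - L)) = -3/2 + √(L - L) = -3/2 + √0 = -3/2 + 0 = -3/2)
j(x, K) = 1
j(6/(-2) + F(6, -2)/(-1), 3) - 89 = 1 - 89 = -88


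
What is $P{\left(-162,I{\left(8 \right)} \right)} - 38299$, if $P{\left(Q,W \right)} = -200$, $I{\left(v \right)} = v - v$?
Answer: $-38499$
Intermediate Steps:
$I{\left(v \right)} = 0$
$P{\left(-162,I{\left(8 \right)} \right)} - 38299 = -200 - 38299 = -38499$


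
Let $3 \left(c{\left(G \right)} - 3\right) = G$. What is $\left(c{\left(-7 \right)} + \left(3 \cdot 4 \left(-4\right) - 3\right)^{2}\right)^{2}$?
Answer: $\frac{60918025}{9} \approx 6.7687 \cdot 10^{6}$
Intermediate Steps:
$c{\left(G \right)} = 3 + \frac{G}{3}$
$\left(c{\left(-7 \right)} + \left(3 \cdot 4 \left(-4\right) - 3\right)^{2}\right)^{2} = \left(\left(3 + \frac{1}{3} \left(-7\right)\right) + \left(3 \cdot 4 \left(-4\right) - 3\right)^{2}\right)^{2} = \left(\left(3 - \frac{7}{3}\right) + \left(12 \left(-4\right) - 3\right)^{2}\right)^{2} = \left(\frac{2}{3} + \left(-48 - 3\right)^{2}\right)^{2} = \left(\frac{2}{3} + \left(-51\right)^{2}\right)^{2} = \left(\frac{2}{3} + 2601\right)^{2} = \left(\frac{7805}{3}\right)^{2} = \frac{60918025}{9}$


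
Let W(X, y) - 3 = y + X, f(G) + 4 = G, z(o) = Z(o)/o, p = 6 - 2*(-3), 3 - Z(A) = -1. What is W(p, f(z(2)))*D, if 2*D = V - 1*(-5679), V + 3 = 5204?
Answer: 70720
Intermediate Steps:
V = 5201 (V = -3 + 5204 = 5201)
Z(A) = 4 (Z(A) = 3 - 1*(-1) = 3 + 1 = 4)
p = 12 (p = 6 + 6 = 12)
z(o) = 4/o
f(G) = -4 + G
D = 5440 (D = (5201 - 1*(-5679))/2 = (5201 + 5679)/2 = (1/2)*10880 = 5440)
W(X, y) = 3 + X + y (W(X, y) = 3 + (y + X) = 3 + (X + y) = 3 + X + y)
W(p, f(z(2)))*D = (3 + 12 + (-4 + 4/2))*5440 = (3 + 12 + (-4 + 4*(1/2)))*5440 = (3 + 12 + (-4 + 2))*5440 = (3 + 12 - 2)*5440 = 13*5440 = 70720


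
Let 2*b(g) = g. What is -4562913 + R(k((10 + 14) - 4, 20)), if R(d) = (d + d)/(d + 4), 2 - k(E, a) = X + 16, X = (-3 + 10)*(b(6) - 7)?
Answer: -41066203/9 ≈ -4.5629e+6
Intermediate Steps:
b(g) = g/2
X = -28 (X = (-3 + 10)*((½)*6 - 7) = 7*(3 - 7) = 7*(-4) = -28)
k(E, a) = 14 (k(E, a) = 2 - (-28 + 16) = 2 - 1*(-12) = 2 + 12 = 14)
R(d) = 2*d/(4 + d) (R(d) = (2*d)/(4 + d) = 2*d/(4 + d))
-4562913 + R(k((10 + 14) - 4, 20)) = -4562913 + 2*14/(4 + 14) = -4562913 + 2*14/18 = -4562913 + 2*14*(1/18) = -4562913 + 14/9 = -41066203/9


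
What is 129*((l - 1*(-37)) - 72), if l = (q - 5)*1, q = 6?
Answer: -4386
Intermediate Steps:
l = 1 (l = (6 - 5)*1 = 1*1 = 1)
129*((l - 1*(-37)) - 72) = 129*((1 - 1*(-37)) - 72) = 129*((1 + 37) - 72) = 129*(38 - 72) = 129*(-34) = -4386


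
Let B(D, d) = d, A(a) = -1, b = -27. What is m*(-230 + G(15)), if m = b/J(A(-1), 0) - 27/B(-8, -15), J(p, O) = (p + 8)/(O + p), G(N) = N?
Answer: -8514/7 ≈ -1216.3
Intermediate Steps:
J(p, O) = (8 + p)/(O + p)
m = 198/35 (m = -27*(0 - 1)/(8 - 1) - 27/(-15) = -27/(7/(-1)) - 27*(-1/15) = -27/((-1*7)) + 9/5 = -27/(-7) + 9/5 = -27*(-1/7) + 9/5 = 27/7 + 9/5 = 198/35 ≈ 5.6571)
m*(-230 + G(15)) = 198*(-230 + 15)/35 = (198/35)*(-215) = -8514/7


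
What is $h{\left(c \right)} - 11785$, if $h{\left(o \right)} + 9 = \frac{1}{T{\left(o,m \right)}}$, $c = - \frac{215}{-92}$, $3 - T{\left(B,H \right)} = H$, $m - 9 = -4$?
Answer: $- \frac{23589}{2} \approx -11795.0$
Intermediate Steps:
$m = 5$ ($m = 9 - 4 = 5$)
$T{\left(B,H \right)} = 3 - H$
$c = \frac{215}{92}$ ($c = \left(-215\right) \left(- \frac{1}{92}\right) = \frac{215}{92} \approx 2.337$)
$h{\left(o \right)} = - \frac{19}{2}$ ($h{\left(o \right)} = -9 + \frac{1}{3 - 5} = -9 + \frac{1}{-2} = -9 - \frac{1}{2} = - \frac{19}{2}$)
$h{\left(c \right)} - 11785 = - \frac{19}{2} - 11785 = - \frac{23589}{2}$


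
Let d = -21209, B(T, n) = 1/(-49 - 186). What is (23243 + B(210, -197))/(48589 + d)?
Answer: 1365526/1608575 ≈ 0.84890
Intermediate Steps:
B(T, n) = -1/235 (B(T, n) = 1/(-235) = -1/235)
(23243 + B(210, -197))/(48589 + d) = (23243 - 1/235)/(48589 - 21209) = (5462104/235)/27380 = (5462104/235)*(1/27380) = 1365526/1608575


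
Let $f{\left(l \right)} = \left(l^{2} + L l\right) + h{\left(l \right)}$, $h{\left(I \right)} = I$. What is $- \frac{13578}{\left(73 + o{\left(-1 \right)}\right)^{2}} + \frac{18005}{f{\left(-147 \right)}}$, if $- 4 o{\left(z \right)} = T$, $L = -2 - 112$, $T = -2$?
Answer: $- \frac{58843}{28812} \approx -2.0423$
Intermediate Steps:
$L = -114$
$o{\left(z \right)} = \frac{1}{2}$ ($o{\left(z \right)} = \left(- \frac{1}{4}\right) \left(-2\right) = \frac{1}{2}$)
$f{\left(l \right)} = l^{2} - 113 l$ ($f{\left(l \right)} = \left(l^{2} - 114 l\right) + l = l^{2} - 113 l$)
$- \frac{13578}{\left(73 + o{\left(-1 \right)}\right)^{2}} + \frac{18005}{f{\left(-147 \right)}} = - \frac{13578}{\left(73 + \frac{1}{2}\right)^{2}} + \frac{18005}{\left(-147\right) \left(-113 - 147\right)} = - \frac{13578}{\left(\frac{147}{2}\right)^{2}} + \frac{18005}{\left(-147\right) \left(-260\right)} = - \frac{13578}{\frac{21609}{4}} + \frac{18005}{38220} = \left(-13578\right) \frac{4}{21609} + 18005 \cdot \frac{1}{38220} = - \frac{18104}{7203} + \frac{277}{588} = - \frac{58843}{28812}$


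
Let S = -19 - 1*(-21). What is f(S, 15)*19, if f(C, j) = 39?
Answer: 741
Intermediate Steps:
S = 2 (S = -19 + 21 = 2)
f(S, 15)*19 = 39*19 = 741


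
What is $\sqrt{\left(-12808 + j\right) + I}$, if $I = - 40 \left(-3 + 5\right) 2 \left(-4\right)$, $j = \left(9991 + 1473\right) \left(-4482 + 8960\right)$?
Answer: $2 \sqrt{12830906} \approx 7164.0$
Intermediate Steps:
$j = 51335792$ ($j = 11464 \cdot 4478 = 51335792$)
$I = 640$ ($I = - 40 \cdot 2 \cdot 2 \left(-4\right) = - 40 \cdot 4 \left(-4\right) = \left(-40\right) \left(-16\right) = 640$)
$\sqrt{\left(-12808 + j\right) + I} = \sqrt{\left(-12808 + 51335792\right) + 640} = \sqrt{51322984 + 640} = \sqrt{51323624} = 2 \sqrt{12830906}$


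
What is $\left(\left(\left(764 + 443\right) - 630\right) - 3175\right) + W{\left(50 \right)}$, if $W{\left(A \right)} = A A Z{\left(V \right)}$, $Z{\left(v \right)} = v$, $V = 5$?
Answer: $9902$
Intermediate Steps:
$W{\left(A \right)} = 5 A^{2}$ ($W{\left(A \right)} = A A 5 = A^{2} \cdot 5 = 5 A^{2}$)
$\left(\left(\left(764 + 443\right) - 630\right) - 3175\right) + W{\left(50 \right)} = \left(\left(\left(764 + 443\right) - 630\right) - 3175\right) + 5 \cdot 50^{2} = \left(\left(1207 - 630\right) - 3175\right) + 5 \cdot 2500 = \left(577 - 3175\right) + 12500 = -2598 + 12500 = 9902$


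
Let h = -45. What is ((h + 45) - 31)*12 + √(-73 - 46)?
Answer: -372 + I*√119 ≈ -372.0 + 10.909*I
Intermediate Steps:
((h + 45) - 31)*12 + √(-73 - 46) = ((-45 + 45) - 31)*12 + √(-73 - 46) = (0 - 31)*12 + √(-119) = -31*12 + I*√119 = -372 + I*√119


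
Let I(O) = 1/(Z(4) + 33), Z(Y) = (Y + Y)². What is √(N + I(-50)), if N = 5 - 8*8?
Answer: I*√555034/97 ≈ 7.6805*I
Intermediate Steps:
Z(Y) = 4*Y² (Z(Y) = (2*Y)² = 4*Y²)
I(O) = 1/97 (I(O) = 1/(4*4² + 33) = 1/(4*16 + 33) = 1/(64 + 33) = 1/97)
N = -59 (N = 5 - 64 = -59)
√(N + I(-50)) = √(-59 + 1/97) = √(-5722/97) = I*√555034/97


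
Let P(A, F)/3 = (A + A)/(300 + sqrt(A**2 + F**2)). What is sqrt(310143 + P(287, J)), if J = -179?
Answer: sqrt(93044622 + 310143*sqrt(114410))/sqrt(300 + sqrt(114410)) ≈ 556.91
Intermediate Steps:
P(A, F) = 6*A/(300 + sqrt(A**2 + F**2)) (P(A, F) = 3*((A + A)/(300 + sqrt(A**2 + F**2))) = 3*((2*A)/(300 + sqrt(A**2 + F**2))) = 3*(2*A/(300 + sqrt(A**2 + F**2))) = 6*A/(300 + sqrt(A**2 + F**2)))
sqrt(310143 + P(287, J)) = sqrt(310143 + 6*287/(300 + sqrt(287**2 + (-179)**2))) = sqrt(310143 + 6*287/(300 + sqrt(82369 + 32041))) = sqrt(310143 + 6*287/(300 + sqrt(114410))) = sqrt(310143 + 1722/(300 + sqrt(114410)))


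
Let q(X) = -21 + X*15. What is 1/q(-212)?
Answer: -1/3201 ≈ -0.00031240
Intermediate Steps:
q(X) = -21 + 15*X
1/q(-212) = 1/(-21 + 15*(-212)) = 1/(-21 - 3180) = 1/(-3201) = -1/3201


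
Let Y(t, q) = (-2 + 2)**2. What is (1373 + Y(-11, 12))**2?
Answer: 1885129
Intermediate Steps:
Y(t, q) = 0 (Y(t, q) = 0**2 = 0)
(1373 + Y(-11, 12))**2 = (1373 + 0)**2 = 1373**2 = 1885129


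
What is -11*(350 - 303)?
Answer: -517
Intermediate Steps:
-11*(350 - 303) = -11*47 = -517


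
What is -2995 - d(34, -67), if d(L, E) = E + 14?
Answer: -2942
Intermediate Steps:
d(L, E) = 14 + E
-2995 - d(34, -67) = -2995 - (14 - 67) = -2995 - 1*(-53) = -2995 + 53 = -2942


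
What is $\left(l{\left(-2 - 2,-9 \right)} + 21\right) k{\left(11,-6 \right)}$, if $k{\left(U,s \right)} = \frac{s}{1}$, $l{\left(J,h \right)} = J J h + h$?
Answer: $792$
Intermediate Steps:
$l{\left(J,h \right)} = h + h J^{2}$ ($l{\left(J,h \right)} = J^{2} h + h = h J^{2} + h = h + h J^{2}$)
$k{\left(U,s \right)} = s$ ($k{\left(U,s \right)} = s 1 = s$)
$\left(l{\left(-2 - 2,-9 \right)} + 21\right) k{\left(11,-6 \right)} = \left(- 9 \left(1 + \left(-2 - 2\right)^{2}\right) + 21\right) \left(-6\right) = \left(- 9 \left(1 + \left(-4\right)^{2}\right) + 21\right) \left(-6\right) = \left(- 9 \left(1 + 16\right) + 21\right) \left(-6\right) = \left(\left(-9\right) 17 + 21\right) \left(-6\right) = \left(-153 + 21\right) \left(-6\right) = \left(-132\right) \left(-6\right) = 792$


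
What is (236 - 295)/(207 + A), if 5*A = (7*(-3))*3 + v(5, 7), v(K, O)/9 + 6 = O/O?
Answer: -295/927 ≈ -0.31823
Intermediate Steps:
v(K, O) = -45 (v(K, O) = -54 + 9*(O/O) = -54 + 9*1 = -54 + 9 = -45)
A = -108/5 (A = ((7*(-3))*3 - 45)/5 = (-21*3 - 45)/5 = (-63 - 45)/5 = (⅕)*(-108) = -108/5 ≈ -21.600)
(236 - 295)/(207 + A) = (236 - 295)/(207 - 108/5) = -59/927/5 = -59*5/927 = -295/927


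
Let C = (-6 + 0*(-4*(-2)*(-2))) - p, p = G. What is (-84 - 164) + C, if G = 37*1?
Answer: -291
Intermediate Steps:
G = 37
p = 37
C = -43 (C = (-6 + 0*(-4*(-2)*(-2))) - 1*37 = (-6 + 0*(8*(-2))) - 37 = (-6 + 0*(-16)) - 37 = (-6 + 0) - 37 = -6 - 37 = -43)
(-84 - 164) + C = (-84 - 164) - 43 = -248 - 43 = -291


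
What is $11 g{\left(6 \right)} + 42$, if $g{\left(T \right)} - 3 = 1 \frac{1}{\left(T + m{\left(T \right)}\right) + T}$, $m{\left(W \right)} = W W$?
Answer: $\frac{3611}{48} \approx 75.229$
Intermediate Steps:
$m{\left(W \right)} = W^{2}$
$g{\left(T \right)} = 3 + \frac{1}{T^{2} + 2 T}$ ($g{\left(T \right)} = 3 + 1 \frac{1}{\left(T + T^{2}\right) + T} = 3 + 1 \frac{1}{T^{2} + 2 T} = 3 + \frac{1}{T^{2} + 2 T}$)
$11 g{\left(6 \right)} + 42 = 11 \frac{1 + 3 \cdot 6^{2} + 6 \cdot 6}{6 \left(2 + 6\right)} + 42 = 11 \frac{1 + 3 \cdot 36 + 36}{6 \cdot 8} + 42 = 11 \cdot \frac{1}{6} \cdot \frac{1}{8} \left(1 + 108 + 36\right) + 42 = 11 \cdot \frac{1}{6} \cdot \frac{1}{8} \cdot 145 + 42 = 11 \cdot \frac{145}{48} + 42 = \frac{1595}{48} + 42 = \frac{3611}{48}$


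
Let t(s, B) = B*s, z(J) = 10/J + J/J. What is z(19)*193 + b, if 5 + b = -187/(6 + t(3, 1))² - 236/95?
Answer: 2191429/7695 ≈ 284.79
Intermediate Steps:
z(J) = 1 + 10/J (z(J) = 10/J + 1 = 1 + 10/J)
b = -75356/7695 (b = -5 + (-187/(6 + 1*3)² - 236/95) = -5 + (-187/(6 + 3)² - 236*1/95) = -5 + (-187/(9²) - 236/95) = -5 + (-187/81 - 236/95) = -5 - 36881/7695 = -75356/7695 ≈ -9.7928)
z(19)*193 + b = ((10 + 19)/19)*193 - 75356/7695 = ((1/19)*29)*193 - 75356/7695 = (29/19)*193 - 75356/7695 = 5597/19 - 75356/7695 = 2191429/7695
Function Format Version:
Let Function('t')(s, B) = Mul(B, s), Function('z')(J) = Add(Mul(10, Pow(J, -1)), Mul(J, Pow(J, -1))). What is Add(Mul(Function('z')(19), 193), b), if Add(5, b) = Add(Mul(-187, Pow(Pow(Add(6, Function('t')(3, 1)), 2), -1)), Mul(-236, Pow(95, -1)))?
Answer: Rational(2191429, 7695) ≈ 284.79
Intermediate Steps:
Function('z')(J) = Add(1, Mul(10, Pow(J, -1))) (Function('z')(J) = Add(Mul(10, Pow(J, -1)), 1) = Add(1, Mul(10, Pow(J, -1))))
b = Rational(-75356, 7695) (b = Add(-5, Add(Mul(-187, Pow(Pow(Add(6, Mul(1, 3)), 2), -1)), Mul(-236, Pow(95, -1)))) = Add(-5, Add(Mul(-187, Pow(Pow(Add(6, 3), 2), -1)), Mul(-236, Rational(1, 95)))) = Add(-5, Add(Mul(-187, Pow(Pow(9, 2), -1)), Rational(-236, 95))) = Add(-5, Add(Mul(-187, Pow(81, -1)), Rational(-236, 95))) = Add(-5, Add(Mul(-187, Rational(1, 81)), Rational(-236, 95))) = Add(-5, Add(Rational(-187, 81), Rational(-236, 95))) = Add(-5, Rational(-36881, 7695)) = Rational(-75356, 7695) ≈ -9.7928)
Add(Mul(Function('z')(19), 193), b) = Add(Mul(Mul(Pow(19, -1), Add(10, 19)), 193), Rational(-75356, 7695)) = Add(Mul(Mul(Rational(1, 19), 29), 193), Rational(-75356, 7695)) = Add(Mul(Rational(29, 19), 193), Rational(-75356, 7695)) = Add(Rational(5597, 19), Rational(-75356, 7695)) = Rational(2191429, 7695)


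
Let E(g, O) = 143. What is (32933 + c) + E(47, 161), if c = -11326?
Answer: 21750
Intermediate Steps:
(32933 + c) + E(47, 161) = (32933 - 11326) + 143 = 21607 + 143 = 21750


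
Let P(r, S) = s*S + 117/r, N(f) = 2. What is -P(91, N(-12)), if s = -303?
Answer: 4233/7 ≈ 604.71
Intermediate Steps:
P(r, S) = -303*S + 117/r
-P(91, N(-12)) = -(-303*2 + 117/91) = -(-606 + 117*(1/91)) = -(-606 + 9/7) = -1*(-4233/7) = 4233/7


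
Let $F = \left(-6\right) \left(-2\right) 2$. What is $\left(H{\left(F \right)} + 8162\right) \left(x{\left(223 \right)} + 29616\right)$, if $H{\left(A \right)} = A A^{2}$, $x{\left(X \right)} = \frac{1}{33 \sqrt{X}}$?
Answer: $651137376 + \frac{21986 \sqrt{223}}{7359} \approx 6.5114 \cdot 10^{8}$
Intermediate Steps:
$x{\left(X \right)} = \frac{1}{33 \sqrt{X}}$
$F = 24$ ($F = 12 \cdot 2 = 24$)
$H{\left(A \right)} = A^{3}$
$\left(H{\left(F \right)} + 8162\right) \left(x{\left(223 \right)} + 29616\right) = \left(24^{3} + 8162\right) \left(\frac{1}{33 \sqrt{223}} + 29616\right) = \left(13824 + 8162\right) \left(\frac{\frac{1}{223} \sqrt{223}}{33} + 29616\right) = 21986 \left(\frac{\sqrt{223}}{7359} + 29616\right) = 21986 \left(29616 + \frac{\sqrt{223}}{7359}\right) = 651137376 + \frac{21986 \sqrt{223}}{7359}$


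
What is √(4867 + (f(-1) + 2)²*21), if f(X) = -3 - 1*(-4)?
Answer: 8*√79 ≈ 71.106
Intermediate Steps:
f(X) = 1 (f(X) = -3 + 4 = 1)
√(4867 + (f(-1) + 2)²*21) = √(4867 + (1 + 2)²*21) = √(4867 + 3²*21) = √(4867 + 9*21) = √(4867 + 189) = √5056 = 8*√79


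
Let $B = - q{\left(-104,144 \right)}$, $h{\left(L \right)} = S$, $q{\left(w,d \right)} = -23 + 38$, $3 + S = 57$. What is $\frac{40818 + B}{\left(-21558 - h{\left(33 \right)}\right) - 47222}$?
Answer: $- \frac{40803}{68834} \approx -0.59277$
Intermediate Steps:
$S = 54$ ($S = -3 + 57 = 54$)
$q{\left(w,d \right)} = 15$
$h{\left(L \right)} = 54$
$B = -15$ ($B = \left(-1\right) 15 = -15$)
$\frac{40818 + B}{\left(-21558 - h{\left(33 \right)}\right) - 47222} = \frac{40818 - 15}{\left(-21558 - 54\right) - 47222} = \frac{40803}{\left(-21558 - 54\right) - 47222} = \frac{40803}{-21612 - 47222} = \frac{40803}{-68834} = 40803 \left(- \frac{1}{68834}\right) = - \frac{40803}{68834}$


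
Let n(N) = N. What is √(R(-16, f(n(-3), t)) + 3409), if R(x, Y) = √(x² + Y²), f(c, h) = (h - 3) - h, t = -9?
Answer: √(3409 + √265) ≈ 58.526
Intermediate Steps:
f(c, h) = -3 (f(c, h) = (-3 + h) - h = -3)
R(x, Y) = √(Y² + x²)
√(R(-16, f(n(-3), t)) + 3409) = √(√((-3)² + (-16)²) + 3409) = √(√(9 + 256) + 3409) = √(√265 + 3409) = √(3409 + √265)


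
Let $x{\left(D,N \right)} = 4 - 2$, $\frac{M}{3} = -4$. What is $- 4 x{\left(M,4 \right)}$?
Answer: $-8$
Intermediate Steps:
$M = -12$ ($M = 3 \left(-4\right) = -12$)
$x{\left(D,N \right)} = 2$ ($x{\left(D,N \right)} = 4 - 2 = 2$)
$- 4 x{\left(M,4 \right)} = \left(-4\right) 2 = -8$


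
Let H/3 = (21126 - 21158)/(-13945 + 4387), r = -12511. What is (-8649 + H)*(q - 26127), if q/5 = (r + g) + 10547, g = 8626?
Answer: -98966231903/1593 ≈ -6.2126e+7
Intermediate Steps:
q = 33310 (q = 5*((-12511 + 8626) + 10547) = 5*(-3885 + 10547) = 5*6662 = 33310)
H = 16/1593 (H = 3*((21126 - 21158)/(-13945 + 4387)) = 3*(-32/(-9558)) = 3*(-32*(-1/9558)) = 3*(16/4779) = 16/1593 ≈ 0.010044)
(-8649 + H)*(q - 26127) = (-8649 + 16/1593)*(33310 - 26127) = -13777841/1593*7183 = -98966231903/1593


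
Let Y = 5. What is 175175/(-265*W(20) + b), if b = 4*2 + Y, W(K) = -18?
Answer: 175175/4783 ≈ 36.625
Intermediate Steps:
b = 13 (b = 4*2 + 5 = 8 + 5 = 13)
175175/(-265*W(20) + b) = 175175/(-265*(-18) + 13) = 175175/(4770 + 13) = 175175/4783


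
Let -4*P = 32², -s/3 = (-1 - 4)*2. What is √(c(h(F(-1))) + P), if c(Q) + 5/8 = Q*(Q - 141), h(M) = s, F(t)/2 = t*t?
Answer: I*√57386/4 ≈ 59.888*I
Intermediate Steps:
F(t) = 2*t² (F(t) = 2*(t*t) = 2*t²)
s = 30 (s = -3*(-1 - 4)*2 = -(-15)*2 = -3*(-10) = 30)
h(M) = 30
P = -256 (P = -¼*32² = -¼*1024 = -256)
c(Q) = -5/8 + Q*(-141 + Q) (c(Q) = -5/8 + Q*(Q - 141) = -5/8 + Q*(-141 + Q))
√(c(h(F(-1))) + P) = √((-5/8 + 30² - 141*30) - 256) = √((-5/8 + 900 - 4230) - 256) = √(-26645/8 - 256) = √(-28693/8) = I*√57386/4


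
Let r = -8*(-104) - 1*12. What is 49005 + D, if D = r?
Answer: 49825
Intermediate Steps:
r = 820 (r = 832 - 12 = 820)
D = 820
49005 + D = 49005 + 820 = 49825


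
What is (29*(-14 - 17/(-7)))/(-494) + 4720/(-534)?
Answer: -7533697/923286 ≈ -8.1597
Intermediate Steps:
(29*(-14 - 17/(-7)))/(-494) + 4720/(-534) = (29*(-14 - 17*(-⅐)))*(-1/494) + 4720*(-1/534) = (29*(-14 + 17/7))*(-1/494) - 2360/267 = (29*(-81/7))*(-1/494) - 2360/267 = -2349/7*(-1/494) - 2360/267 = 2349/3458 - 2360/267 = -7533697/923286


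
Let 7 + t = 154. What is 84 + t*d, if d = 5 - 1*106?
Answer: -14763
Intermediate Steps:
t = 147 (t = -7 + 154 = 147)
d = -101 (d = 5 - 106 = -101)
84 + t*d = 84 + 147*(-101) = 84 - 14847 = -14763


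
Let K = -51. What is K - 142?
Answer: -193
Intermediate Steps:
K - 142 = -51 - 142 = -193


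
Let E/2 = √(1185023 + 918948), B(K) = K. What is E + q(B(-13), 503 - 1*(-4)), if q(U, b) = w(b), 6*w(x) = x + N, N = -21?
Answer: 81 + 2*√2103971 ≈ 2982.0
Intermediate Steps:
w(x) = -7/2 + x/6 (w(x) = (x - 21)/6 = (-21 + x)/6 = -7/2 + x/6)
q(U, b) = -7/2 + b/6
E = 2*√2103971 (E = 2*√(1185023 + 918948) = 2*√2103971 ≈ 2901.0)
E + q(B(-13), 503 - 1*(-4)) = 2*√2103971 + (-7/2 + (503 - 1*(-4))/6) = 2*√2103971 + (-7/2 + (503 + 4)/6) = 2*√2103971 + (-7/2 + (⅙)*507) = 2*√2103971 + (-7/2 + 169/2) = 2*√2103971 + 81 = 81 + 2*√2103971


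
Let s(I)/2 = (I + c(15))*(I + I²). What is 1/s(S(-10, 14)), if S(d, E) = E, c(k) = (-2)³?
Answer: 1/2520 ≈ 0.00039683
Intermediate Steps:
c(k) = -8
s(I) = 2*(-8 + I)*(I + I²) (s(I) = 2*((I - 8)*(I + I²)) = 2*((-8 + I)*(I + I²)) = 2*(-8 + I)*(I + I²))
1/s(S(-10, 14)) = 1/(2*14*(-8 + 14² - 7*14)) = 1/(2*14*(-8 + 196 - 98)) = 1/(2*14*90) = 1/2520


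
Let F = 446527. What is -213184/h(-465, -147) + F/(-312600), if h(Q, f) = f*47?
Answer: 21185421119/719917800 ≈ 29.428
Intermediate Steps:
h(Q, f) = 47*f
-213184/h(-465, -147) + F/(-312600) = -213184/(47*(-147)) + 446527/(-312600) = -213184/(-6909) + 446527*(-1/312600) = -213184*(-1/6909) - 446527/312600 = 213184/6909 - 446527/312600 = 21185421119/719917800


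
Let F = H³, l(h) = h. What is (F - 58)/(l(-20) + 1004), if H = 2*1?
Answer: -25/492 ≈ -0.050813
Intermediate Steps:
H = 2
F = 8 (F = 2³ = 8)
(F - 58)/(l(-20) + 1004) = (8 - 58)/(-20 + 1004) = -50/984 = (1/984)*(-50) = -25/492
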